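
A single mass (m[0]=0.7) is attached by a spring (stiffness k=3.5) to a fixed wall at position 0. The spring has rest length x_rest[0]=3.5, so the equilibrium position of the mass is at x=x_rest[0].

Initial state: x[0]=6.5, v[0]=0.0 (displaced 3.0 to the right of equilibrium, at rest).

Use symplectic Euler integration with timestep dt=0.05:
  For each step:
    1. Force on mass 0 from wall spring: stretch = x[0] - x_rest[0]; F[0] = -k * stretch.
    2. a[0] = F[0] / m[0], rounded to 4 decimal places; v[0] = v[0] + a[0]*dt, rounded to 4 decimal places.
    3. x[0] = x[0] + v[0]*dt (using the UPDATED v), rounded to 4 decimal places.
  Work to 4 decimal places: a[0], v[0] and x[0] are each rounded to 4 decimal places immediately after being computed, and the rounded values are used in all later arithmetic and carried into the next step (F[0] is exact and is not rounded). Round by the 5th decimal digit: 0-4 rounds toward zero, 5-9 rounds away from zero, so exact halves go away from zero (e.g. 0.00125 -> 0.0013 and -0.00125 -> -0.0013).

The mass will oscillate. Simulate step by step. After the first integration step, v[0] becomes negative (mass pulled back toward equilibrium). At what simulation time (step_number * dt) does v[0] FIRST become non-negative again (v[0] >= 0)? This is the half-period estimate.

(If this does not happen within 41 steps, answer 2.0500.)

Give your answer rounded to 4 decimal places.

Step 0: x=[6.5000] v=[0.0000]
Step 1: x=[6.4625] v=[-0.7500]
Step 2: x=[6.3880] v=[-1.4906]
Step 3: x=[6.2774] v=[-2.2126]
Step 4: x=[6.1321] v=[-2.9070]
Step 5: x=[5.9539] v=[-3.5650]
Step 6: x=[5.7450] v=[-4.1785]
Step 7: x=[5.5080] v=[-4.7398]
Step 8: x=[5.2459] v=[-5.2418]
Step 9: x=[4.9620] v=[-5.6783]
Step 10: x=[4.6598] v=[-6.0438]
Step 11: x=[4.3431] v=[-6.3338]
Step 12: x=[4.0159] v=[-6.5446]
Step 13: x=[3.6822] v=[-6.6736]
Step 14: x=[3.3462] v=[-6.7192]
Step 15: x=[3.0122] v=[-6.6808]
Step 16: x=[2.6843] v=[-6.5589]
Step 17: x=[2.3666] v=[-6.3550]
Step 18: x=[2.0630] v=[-6.0717]
Step 19: x=[1.7774] v=[-5.7125]
Step 20: x=[1.5133] v=[-5.2819]
Step 21: x=[1.2740] v=[-4.7852]
Step 22: x=[1.0626] v=[-4.2287]
Step 23: x=[0.8816] v=[-3.6194]
Step 24: x=[0.7334] v=[-2.9648]
Step 25: x=[0.6197] v=[-2.2732]
Step 26: x=[0.5420] v=[-1.5531]
Step 27: x=[0.5013] v=[-0.8136]
Step 28: x=[0.4981] v=[-0.0639]
Step 29: x=[0.5324] v=[0.6866]
First v>=0 after going negative at step 29, time=1.4500

Answer: 1.4500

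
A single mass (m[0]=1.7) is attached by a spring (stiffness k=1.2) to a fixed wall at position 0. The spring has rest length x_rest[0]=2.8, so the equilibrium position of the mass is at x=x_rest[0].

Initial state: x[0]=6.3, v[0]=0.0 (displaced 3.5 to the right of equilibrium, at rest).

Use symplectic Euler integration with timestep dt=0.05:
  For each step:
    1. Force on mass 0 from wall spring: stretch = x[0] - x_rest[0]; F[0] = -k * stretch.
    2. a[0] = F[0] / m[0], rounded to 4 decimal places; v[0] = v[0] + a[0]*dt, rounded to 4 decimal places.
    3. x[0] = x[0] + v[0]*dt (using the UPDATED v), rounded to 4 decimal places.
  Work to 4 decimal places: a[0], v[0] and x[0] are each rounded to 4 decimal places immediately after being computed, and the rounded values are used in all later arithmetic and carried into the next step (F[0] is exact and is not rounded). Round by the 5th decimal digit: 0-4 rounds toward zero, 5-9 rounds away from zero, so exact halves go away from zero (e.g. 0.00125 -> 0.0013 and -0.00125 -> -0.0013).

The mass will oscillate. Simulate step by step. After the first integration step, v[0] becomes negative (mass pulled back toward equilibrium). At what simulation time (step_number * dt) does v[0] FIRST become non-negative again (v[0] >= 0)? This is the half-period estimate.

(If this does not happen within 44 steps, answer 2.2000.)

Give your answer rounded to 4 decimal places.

Answer: 2.2000

Derivation:
Step 0: x=[6.3000] v=[0.0000]
Step 1: x=[6.2938] v=[-0.1235]
Step 2: x=[6.2815] v=[-0.2468]
Step 3: x=[6.2630] v=[-0.3697]
Step 4: x=[6.2384] v=[-0.4919]
Step 5: x=[6.2077] v=[-0.6133]
Step 6: x=[6.1710] v=[-0.7336]
Step 7: x=[6.1284] v=[-0.8526]
Step 8: x=[6.0799] v=[-0.9701]
Step 9: x=[6.0256] v=[-1.0859]
Step 10: x=[5.9656] v=[-1.1997]
Step 11: x=[5.9000] v=[-1.3114]
Step 12: x=[5.8290] v=[-1.4208]
Step 13: x=[5.7526] v=[-1.5277]
Step 14: x=[5.6710] v=[-1.6319]
Step 15: x=[5.5843] v=[-1.7332]
Step 16: x=[5.4927] v=[-1.8315]
Step 17: x=[5.3964] v=[-1.9265]
Step 18: x=[5.2955] v=[-2.0181]
Step 19: x=[5.1902] v=[-2.1062]
Step 20: x=[5.0807] v=[-2.1906]
Step 21: x=[4.9671] v=[-2.2711]
Step 22: x=[4.8497] v=[-2.3476]
Step 23: x=[4.7287] v=[-2.4199]
Step 24: x=[4.6043] v=[-2.4880]
Step 25: x=[4.4767] v=[-2.5517]
Step 26: x=[4.3462] v=[-2.6109]
Step 27: x=[4.2129] v=[-2.6655]
Step 28: x=[4.0771] v=[-2.7154]
Step 29: x=[3.9391] v=[-2.7605]
Step 30: x=[3.7991] v=[-2.8007]
Step 31: x=[3.6573] v=[-2.8360]
Step 32: x=[3.5140] v=[-2.8663]
Step 33: x=[3.3694] v=[-2.8915]
Step 34: x=[3.2238] v=[-2.9116]
Step 35: x=[3.0775] v=[-2.9266]
Step 36: x=[2.9307] v=[-2.9364]
Step 37: x=[2.7837] v=[-2.9410]
Step 38: x=[2.6367] v=[-2.9404]
Step 39: x=[2.4900] v=[-2.9346]
Step 40: x=[2.3438] v=[-2.9237]
Step 41: x=[2.1984] v=[-2.9076]
Step 42: x=[2.0541] v=[-2.8864]
Step 43: x=[1.9111] v=[-2.8601]
Step 44: x=[1.7697] v=[-2.8287]
v[0] did not become non-negative within 44 steps; using fallback time=2.2000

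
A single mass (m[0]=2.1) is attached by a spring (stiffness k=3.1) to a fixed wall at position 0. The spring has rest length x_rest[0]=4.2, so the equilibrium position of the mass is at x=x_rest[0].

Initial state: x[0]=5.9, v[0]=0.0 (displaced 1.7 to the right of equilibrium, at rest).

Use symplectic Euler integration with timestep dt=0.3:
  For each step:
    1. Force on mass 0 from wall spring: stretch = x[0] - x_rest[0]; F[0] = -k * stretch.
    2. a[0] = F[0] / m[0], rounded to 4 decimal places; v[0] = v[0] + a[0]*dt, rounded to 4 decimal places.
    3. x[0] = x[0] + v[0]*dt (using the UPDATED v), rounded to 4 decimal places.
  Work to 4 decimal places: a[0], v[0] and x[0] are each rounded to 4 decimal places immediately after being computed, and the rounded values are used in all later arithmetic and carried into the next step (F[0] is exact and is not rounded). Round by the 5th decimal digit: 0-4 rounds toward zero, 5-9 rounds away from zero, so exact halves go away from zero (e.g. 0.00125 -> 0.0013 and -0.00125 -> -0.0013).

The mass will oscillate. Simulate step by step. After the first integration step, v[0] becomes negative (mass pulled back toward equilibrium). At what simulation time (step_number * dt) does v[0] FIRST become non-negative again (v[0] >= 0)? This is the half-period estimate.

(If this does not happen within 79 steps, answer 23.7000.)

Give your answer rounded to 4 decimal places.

Answer: 2.7000

Derivation:
Step 0: x=[5.9000] v=[0.0000]
Step 1: x=[5.6741] v=[-0.7529]
Step 2: x=[5.2524] v=[-1.4057]
Step 3: x=[4.6909] v=[-1.8718]
Step 4: x=[4.0641] v=[-2.0892]
Step 5: x=[3.4554] v=[-2.0290]
Step 6: x=[2.9456] v=[-1.6992]
Step 7: x=[2.6025] v=[-1.1437]
Step 8: x=[2.4716] v=[-0.4362]
Step 9: x=[2.5704] v=[0.3292]
First v>=0 after going negative at step 9, time=2.7000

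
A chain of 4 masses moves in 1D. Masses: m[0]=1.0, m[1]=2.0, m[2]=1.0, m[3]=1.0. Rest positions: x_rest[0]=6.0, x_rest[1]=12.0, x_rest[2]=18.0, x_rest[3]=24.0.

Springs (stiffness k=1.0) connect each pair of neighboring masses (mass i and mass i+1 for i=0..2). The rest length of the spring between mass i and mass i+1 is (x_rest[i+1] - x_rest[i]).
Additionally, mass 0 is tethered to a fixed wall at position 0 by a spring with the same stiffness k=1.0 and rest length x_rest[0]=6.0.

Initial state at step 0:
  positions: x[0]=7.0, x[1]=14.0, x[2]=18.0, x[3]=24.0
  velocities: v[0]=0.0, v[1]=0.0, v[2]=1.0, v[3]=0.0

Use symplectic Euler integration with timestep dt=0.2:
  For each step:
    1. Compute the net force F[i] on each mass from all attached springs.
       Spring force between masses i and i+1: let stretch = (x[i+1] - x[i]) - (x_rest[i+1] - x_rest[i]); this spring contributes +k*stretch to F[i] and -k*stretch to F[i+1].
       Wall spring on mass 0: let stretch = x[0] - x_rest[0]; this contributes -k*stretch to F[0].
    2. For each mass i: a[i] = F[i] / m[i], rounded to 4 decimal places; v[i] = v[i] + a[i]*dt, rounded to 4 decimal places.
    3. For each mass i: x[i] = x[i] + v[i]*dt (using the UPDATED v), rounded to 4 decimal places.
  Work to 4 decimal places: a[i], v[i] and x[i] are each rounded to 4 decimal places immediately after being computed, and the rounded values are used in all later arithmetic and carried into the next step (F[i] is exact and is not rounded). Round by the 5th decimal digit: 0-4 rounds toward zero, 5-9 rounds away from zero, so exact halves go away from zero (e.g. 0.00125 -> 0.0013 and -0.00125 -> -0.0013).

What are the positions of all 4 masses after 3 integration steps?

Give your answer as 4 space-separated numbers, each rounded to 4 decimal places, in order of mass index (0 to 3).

Step 0: x=[7.0000 14.0000 18.0000 24.0000] v=[0.0000 0.0000 1.0000 0.0000]
Step 1: x=[7.0000 13.9400 18.2800 24.0000] v=[0.0000 -0.3000 1.4000 0.0000]
Step 2: x=[6.9976 13.8280 18.6152 24.0112] v=[-0.0120 -0.5600 1.6760 0.0560]
Step 3: x=[6.9885 13.6751 18.9748 24.0466] v=[-0.0454 -0.7643 1.7978 0.1768]

Answer: 6.9885 13.6751 18.9748 24.0466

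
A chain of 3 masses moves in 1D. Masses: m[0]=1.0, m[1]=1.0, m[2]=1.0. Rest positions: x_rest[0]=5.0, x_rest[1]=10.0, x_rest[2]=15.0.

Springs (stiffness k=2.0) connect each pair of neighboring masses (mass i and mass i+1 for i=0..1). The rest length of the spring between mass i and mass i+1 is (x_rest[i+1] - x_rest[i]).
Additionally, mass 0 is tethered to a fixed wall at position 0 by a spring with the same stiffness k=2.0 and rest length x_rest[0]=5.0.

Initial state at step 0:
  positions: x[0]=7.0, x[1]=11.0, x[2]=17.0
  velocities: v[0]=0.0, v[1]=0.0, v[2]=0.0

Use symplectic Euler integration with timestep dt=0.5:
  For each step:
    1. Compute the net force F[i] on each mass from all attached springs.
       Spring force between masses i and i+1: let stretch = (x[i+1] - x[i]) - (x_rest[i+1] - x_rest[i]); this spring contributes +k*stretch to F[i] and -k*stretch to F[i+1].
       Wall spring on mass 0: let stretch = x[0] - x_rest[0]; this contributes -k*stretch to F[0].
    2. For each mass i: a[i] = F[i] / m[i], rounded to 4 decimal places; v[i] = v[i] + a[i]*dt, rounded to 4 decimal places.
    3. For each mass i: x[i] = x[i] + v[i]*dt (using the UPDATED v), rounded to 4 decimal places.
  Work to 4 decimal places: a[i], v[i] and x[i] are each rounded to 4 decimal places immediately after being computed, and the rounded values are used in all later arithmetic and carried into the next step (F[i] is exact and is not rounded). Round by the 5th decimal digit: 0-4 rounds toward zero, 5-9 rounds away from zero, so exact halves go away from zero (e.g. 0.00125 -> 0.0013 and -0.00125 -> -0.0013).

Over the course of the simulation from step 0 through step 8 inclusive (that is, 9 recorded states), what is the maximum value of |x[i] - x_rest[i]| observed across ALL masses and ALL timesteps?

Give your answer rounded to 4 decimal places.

Answer: 2.1561

Derivation:
Step 0: x=[7.0000 11.0000 17.0000] v=[0.0000 0.0000 0.0000]
Step 1: x=[5.5000 12.0000 16.5000] v=[-3.0000 2.0000 -1.0000]
Step 2: x=[4.5000 12.0000 16.2500] v=[-2.0000 0.0000 -0.5000]
Step 3: x=[5.0000 10.3750 16.3750] v=[1.0000 -3.2500 0.2500]
Step 4: x=[5.6875 9.0625 16.0000] v=[1.3750 -2.6250 -0.7500]
Step 5: x=[5.2188 9.5313 14.6563] v=[-0.9375 0.9375 -2.6875]
Step 6: x=[4.2969 10.4063 13.2501] v=[-1.8438 1.7500 -2.8125]
Step 7: x=[4.2813 9.6485 12.9220] v=[-0.0313 -1.5156 -0.6563]
Step 8: x=[4.8086 7.8439 13.4571] v=[1.0546 -3.6093 1.0702]
Max displacement = 2.1561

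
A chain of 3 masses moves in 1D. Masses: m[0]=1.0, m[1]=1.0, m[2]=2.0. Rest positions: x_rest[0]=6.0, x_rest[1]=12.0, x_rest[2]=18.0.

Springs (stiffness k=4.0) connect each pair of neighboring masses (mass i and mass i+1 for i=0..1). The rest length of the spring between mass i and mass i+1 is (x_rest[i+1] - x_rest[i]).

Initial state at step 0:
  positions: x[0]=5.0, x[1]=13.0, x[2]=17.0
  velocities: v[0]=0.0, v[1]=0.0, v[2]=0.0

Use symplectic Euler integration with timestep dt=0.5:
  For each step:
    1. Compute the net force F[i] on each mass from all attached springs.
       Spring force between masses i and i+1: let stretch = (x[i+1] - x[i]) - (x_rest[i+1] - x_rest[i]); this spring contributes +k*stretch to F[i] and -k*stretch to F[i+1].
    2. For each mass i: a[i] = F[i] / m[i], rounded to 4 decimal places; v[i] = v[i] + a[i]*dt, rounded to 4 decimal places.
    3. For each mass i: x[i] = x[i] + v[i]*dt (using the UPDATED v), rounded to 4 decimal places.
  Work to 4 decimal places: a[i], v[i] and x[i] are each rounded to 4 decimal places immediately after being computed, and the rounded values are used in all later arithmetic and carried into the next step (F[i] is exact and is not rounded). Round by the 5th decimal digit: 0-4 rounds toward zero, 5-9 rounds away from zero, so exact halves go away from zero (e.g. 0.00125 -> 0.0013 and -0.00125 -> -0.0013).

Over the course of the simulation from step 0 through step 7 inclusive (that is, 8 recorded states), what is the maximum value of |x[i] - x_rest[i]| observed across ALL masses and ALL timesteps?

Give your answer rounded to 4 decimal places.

Step 0: x=[5.0000 13.0000 17.0000] v=[0.0000 0.0000 0.0000]
Step 1: x=[7.0000 9.0000 18.0000] v=[4.0000 -8.0000 2.0000]
Step 2: x=[5.0000 12.0000 17.5000] v=[-4.0000 6.0000 -1.0000]
Step 3: x=[4.0000 13.5000 17.2500] v=[-2.0000 3.0000 -0.5000]
Step 4: x=[6.5000 9.2500 18.1250] v=[5.0000 -8.5000 1.7500]
Step 5: x=[5.7500 11.1250 17.5625] v=[-1.5000 3.7500 -1.1250]
Step 6: x=[4.3750 14.0625 16.7813] v=[-2.7500 5.8750 -1.5625]
Step 7: x=[6.6875 10.0313 17.6407] v=[4.6250 -8.0624 1.7187]
Max displacement = 3.0000

Answer: 3.0000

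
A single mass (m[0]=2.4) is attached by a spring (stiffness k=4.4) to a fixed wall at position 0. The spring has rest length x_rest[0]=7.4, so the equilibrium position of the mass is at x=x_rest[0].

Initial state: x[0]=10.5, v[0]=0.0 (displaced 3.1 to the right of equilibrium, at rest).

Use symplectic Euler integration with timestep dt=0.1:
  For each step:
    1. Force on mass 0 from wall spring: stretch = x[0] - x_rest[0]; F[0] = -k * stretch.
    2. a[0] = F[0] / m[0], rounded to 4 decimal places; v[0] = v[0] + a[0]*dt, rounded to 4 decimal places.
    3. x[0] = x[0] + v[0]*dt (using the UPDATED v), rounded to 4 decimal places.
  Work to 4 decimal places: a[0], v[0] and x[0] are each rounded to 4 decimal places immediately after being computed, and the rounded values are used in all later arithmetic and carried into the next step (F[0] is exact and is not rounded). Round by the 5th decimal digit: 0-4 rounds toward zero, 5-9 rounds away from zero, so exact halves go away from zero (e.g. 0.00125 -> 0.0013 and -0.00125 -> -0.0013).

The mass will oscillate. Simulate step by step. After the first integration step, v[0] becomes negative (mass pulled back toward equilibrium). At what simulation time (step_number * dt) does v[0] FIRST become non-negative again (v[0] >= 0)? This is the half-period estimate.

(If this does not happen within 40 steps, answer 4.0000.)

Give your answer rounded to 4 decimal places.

Answer: 2.4000

Derivation:
Step 0: x=[10.5000] v=[0.0000]
Step 1: x=[10.4432] v=[-0.5683]
Step 2: x=[10.3306] v=[-1.1262]
Step 3: x=[10.1643] v=[-1.6635]
Step 4: x=[9.9473] v=[-2.1703]
Step 5: x=[9.6836] v=[-2.6373]
Step 6: x=[9.3780] v=[-3.0560]
Step 7: x=[9.0361] v=[-3.4186]
Step 8: x=[8.6642] v=[-3.7186]
Step 9: x=[8.2692] v=[-3.9504]
Step 10: x=[7.8582] v=[-4.1098]
Step 11: x=[7.4388] v=[-4.1938]
Step 12: x=[7.0187] v=[-4.2009]
Step 13: x=[6.6056] v=[-4.1310]
Step 14: x=[6.2071] v=[-3.9854]
Step 15: x=[5.8304] v=[-3.7667]
Step 16: x=[5.4825] v=[-3.4789]
Step 17: x=[5.1698] v=[-3.1274]
Step 18: x=[4.8980] v=[-2.7185]
Step 19: x=[4.6720] v=[-2.2598]
Step 20: x=[4.4960] v=[-1.7597]
Step 21: x=[4.3733] v=[-1.2273]
Step 22: x=[4.3061] v=[-0.6724]
Step 23: x=[4.2956] v=[-0.1052]
Step 24: x=[4.3420] v=[0.4639]
First v>=0 after going negative at step 24, time=2.4000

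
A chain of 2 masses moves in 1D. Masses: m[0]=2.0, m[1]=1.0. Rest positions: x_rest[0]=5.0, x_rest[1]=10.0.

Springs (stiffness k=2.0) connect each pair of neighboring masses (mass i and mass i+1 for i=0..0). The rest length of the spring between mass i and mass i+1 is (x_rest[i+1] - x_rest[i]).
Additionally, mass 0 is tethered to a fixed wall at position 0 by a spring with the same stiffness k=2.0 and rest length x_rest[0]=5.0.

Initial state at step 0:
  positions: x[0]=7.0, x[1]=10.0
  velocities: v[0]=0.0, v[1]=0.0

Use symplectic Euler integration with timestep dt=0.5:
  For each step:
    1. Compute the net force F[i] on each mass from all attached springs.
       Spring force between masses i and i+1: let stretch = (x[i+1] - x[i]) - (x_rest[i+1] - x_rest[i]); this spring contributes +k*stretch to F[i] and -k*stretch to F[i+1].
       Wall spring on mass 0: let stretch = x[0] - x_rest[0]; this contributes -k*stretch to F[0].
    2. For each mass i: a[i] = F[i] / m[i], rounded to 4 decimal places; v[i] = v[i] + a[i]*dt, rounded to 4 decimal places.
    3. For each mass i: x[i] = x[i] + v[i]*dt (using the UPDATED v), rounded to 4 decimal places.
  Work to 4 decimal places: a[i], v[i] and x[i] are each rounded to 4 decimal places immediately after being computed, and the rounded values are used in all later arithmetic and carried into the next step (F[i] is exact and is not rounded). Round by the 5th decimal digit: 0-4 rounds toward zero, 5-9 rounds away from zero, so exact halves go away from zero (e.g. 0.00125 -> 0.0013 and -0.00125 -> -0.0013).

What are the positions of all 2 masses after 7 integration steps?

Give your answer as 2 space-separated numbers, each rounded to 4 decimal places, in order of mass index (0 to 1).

Step 0: x=[7.0000 10.0000] v=[0.0000 0.0000]
Step 1: x=[6.0000 11.0000] v=[-2.0000 2.0000]
Step 2: x=[4.7500 12.0000] v=[-2.5000 2.0000]
Step 3: x=[4.1250 11.8750] v=[-1.2500 -0.2500]
Step 4: x=[4.4063 10.3750] v=[0.5625 -3.0000]
Step 5: x=[5.0782 8.3907] v=[1.3437 -3.9687]
Step 6: x=[5.3087 7.2501] v=[0.4609 -2.2812]
Step 7: x=[4.6973 7.6388] v=[-1.2228 0.7774]

Answer: 4.6973 7.6388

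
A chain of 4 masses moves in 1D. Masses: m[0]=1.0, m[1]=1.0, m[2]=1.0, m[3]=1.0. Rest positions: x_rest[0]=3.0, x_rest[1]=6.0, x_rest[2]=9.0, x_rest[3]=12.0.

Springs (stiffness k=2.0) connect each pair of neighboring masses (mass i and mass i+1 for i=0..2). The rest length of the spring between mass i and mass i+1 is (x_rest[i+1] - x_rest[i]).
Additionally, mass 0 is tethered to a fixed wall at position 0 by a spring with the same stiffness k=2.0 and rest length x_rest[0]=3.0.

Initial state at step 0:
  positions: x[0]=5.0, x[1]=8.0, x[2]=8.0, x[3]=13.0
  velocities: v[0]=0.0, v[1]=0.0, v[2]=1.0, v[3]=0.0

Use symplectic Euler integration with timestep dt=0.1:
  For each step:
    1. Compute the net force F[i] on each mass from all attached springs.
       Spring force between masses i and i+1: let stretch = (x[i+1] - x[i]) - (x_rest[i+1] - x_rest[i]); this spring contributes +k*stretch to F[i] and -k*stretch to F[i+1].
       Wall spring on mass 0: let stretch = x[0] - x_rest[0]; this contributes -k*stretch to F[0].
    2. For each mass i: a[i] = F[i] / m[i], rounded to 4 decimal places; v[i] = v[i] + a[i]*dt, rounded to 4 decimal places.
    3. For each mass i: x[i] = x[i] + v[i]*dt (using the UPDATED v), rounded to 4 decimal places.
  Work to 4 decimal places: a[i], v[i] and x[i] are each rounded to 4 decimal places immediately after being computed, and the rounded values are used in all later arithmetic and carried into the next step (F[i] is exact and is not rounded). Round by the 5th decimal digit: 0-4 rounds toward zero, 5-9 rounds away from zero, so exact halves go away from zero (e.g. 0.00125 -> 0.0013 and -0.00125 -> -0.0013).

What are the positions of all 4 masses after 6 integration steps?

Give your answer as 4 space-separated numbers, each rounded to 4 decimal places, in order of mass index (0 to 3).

Answer: 4.1945 7.0328 10.1828 12.4052

Derivation:
Step 0: x=[5.0000 8.0000 8.0000 13.0000] v=[0.0000 0.0000 1.0000 0.0000]
Step 1: x=[4.9600 7.9400 8.2000 12.9600] v=[-0.4000 -0.6000 2.0000 -0.4000]
Step 2: x=[4.8804 7.8256 8.4900 12.8848] v=[-0.7960 -1.1440 2.9000 -0.7520]
Step 3: x=[4.7621 7.6656 8.8546 12.7817] v=[-1.1830 -1.6002 3.6461 -1.0310]
Step 4: x=[4.6066 7.4713 9.2740 12.6601] v=[-1.5547 -1.9431 4.1937 -1.2164]
Step 5: x=[4.4163 7.2558 9.7250 12.5307] v=[-1.9031 -2.1555 4.5104 -1.2936]
Step 6: x=[4.1945 7.0328 10.1828 12.4052] v=[-2.2185 -2.2296 4.5777 -1.2547]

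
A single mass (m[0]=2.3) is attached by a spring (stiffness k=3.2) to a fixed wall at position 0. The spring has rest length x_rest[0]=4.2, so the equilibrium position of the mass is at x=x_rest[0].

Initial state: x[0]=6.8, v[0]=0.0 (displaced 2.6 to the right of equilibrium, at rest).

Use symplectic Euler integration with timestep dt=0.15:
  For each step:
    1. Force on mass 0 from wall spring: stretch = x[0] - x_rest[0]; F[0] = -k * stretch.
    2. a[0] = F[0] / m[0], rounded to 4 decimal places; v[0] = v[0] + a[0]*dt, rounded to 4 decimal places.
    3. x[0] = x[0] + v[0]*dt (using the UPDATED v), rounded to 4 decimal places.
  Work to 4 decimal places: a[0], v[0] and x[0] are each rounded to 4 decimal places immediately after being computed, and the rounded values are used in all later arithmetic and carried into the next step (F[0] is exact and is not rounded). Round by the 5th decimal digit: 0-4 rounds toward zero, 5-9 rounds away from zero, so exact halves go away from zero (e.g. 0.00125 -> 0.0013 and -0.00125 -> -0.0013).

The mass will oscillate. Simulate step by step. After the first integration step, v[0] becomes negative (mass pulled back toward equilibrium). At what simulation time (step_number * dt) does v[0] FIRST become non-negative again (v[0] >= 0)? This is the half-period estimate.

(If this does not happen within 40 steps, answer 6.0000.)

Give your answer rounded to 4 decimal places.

Step 0: x=[6.8000] v=[0.0000]
Step 1: x=[6.7186] v=[-0.5426]
Step 2: x=[6.5584] v=[-1.0682]
Step 3: x=[6.3243] v=[-1.5604]
Step 4: x=[6.0237] v=[-2.0037]
Step 5: x=[5.6661] v=[-2.3843]
Step 6: x=[5.2626] v=[-2.6903]
Step 7: x=[4.8258] v=[-2.9121]
Step 8: x=[4.3694] v=[-3.0427]
Step 9: x=[3.9077] v=[-3.0781]
Step 10: x=[3.4551] v=[-3.0171]
Step 11: x=[3.0259] v=[-2.8616]
Step 12: x=[2.6334] v=[-2.6166]
Step 13: x=[2.2899] v=[-2.2897]
Step 14: x=[2.0062] v=[-1.8911]
Step 15: x=[1.7912] v=[-1.4333]
Step 16: x=[1.6516] v=[-0.9306]
Step 17: x=[1.5918] v=[-0.3988]
Step 18: x=[1.6136] v=[0.1455]
First v>=0 after going negative at step 18, time=2.7000

Answer: 2.7000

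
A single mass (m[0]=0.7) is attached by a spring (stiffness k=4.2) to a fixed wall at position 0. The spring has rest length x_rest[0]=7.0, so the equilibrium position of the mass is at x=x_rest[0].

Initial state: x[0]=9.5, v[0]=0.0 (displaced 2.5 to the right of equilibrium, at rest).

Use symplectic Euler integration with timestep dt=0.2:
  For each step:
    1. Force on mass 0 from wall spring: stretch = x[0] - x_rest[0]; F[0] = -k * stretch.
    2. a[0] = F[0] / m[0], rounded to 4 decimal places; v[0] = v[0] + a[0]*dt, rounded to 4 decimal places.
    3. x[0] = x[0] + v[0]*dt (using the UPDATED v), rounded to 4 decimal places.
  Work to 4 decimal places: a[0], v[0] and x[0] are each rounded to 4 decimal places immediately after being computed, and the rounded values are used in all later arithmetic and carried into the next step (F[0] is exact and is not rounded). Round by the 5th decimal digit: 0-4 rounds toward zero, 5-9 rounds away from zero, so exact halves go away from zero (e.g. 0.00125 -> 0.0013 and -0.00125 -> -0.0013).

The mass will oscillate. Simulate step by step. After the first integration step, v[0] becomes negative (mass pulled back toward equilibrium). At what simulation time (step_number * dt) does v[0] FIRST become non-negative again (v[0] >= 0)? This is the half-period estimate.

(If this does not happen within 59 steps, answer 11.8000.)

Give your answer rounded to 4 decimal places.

Answer: 1.4000

Derivation:
Step 0: x=[9.5000] v=[0.0000]
Step 1: x=[8.9000] v=[-3.0000]
Step 2: x=[7.8440] v=[-5.2800]
Step 3: x=[6.5854] v=[-6.2928]
Step 4: x=[5.4263] v=[-5.7953]
Step 5: x=[4.6449] v=[-3.9069]
Step 6: x=[4.4287] v=[-1.0808]
Step 7: x=[4.8297] v=[2.0048]
First v>=0 after going negative at step 7, time=1.4000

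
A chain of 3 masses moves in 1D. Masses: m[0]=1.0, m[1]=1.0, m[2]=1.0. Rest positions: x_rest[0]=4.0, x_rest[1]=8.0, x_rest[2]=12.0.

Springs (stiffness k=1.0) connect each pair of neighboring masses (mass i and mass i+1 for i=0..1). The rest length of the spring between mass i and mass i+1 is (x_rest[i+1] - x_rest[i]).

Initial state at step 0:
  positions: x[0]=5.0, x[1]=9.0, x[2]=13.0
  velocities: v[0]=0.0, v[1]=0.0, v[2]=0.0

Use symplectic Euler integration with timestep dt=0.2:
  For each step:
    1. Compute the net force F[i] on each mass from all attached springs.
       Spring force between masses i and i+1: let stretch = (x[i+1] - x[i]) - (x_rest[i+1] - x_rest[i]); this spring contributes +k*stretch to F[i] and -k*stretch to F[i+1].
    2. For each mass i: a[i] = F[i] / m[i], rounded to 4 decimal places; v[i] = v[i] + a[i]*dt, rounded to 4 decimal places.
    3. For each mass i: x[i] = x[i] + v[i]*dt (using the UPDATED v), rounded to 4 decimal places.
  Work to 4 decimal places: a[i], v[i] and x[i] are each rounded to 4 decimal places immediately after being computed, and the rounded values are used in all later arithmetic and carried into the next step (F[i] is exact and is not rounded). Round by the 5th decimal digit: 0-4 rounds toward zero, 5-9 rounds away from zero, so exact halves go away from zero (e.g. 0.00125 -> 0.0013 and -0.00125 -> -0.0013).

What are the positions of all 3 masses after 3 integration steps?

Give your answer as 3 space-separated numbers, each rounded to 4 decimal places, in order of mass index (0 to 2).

Step 0: x=[5.0000 9.0000 13.0000] v=[0.0000 0.0000 0.0000]
Step 1: x=[5.0000 9.0000 13.0000] v=[0.0000 0.0000 0.0000]
Step 2: x=[5.0000 9.0000 13.0000] v=[0.0000 0.0000 0.0000]
Step 3: x=[5.0000 9.0000 13.0000] v=[0.0000 0.0000 0.0000]

Answer: 5.0000 9.0000 13.0000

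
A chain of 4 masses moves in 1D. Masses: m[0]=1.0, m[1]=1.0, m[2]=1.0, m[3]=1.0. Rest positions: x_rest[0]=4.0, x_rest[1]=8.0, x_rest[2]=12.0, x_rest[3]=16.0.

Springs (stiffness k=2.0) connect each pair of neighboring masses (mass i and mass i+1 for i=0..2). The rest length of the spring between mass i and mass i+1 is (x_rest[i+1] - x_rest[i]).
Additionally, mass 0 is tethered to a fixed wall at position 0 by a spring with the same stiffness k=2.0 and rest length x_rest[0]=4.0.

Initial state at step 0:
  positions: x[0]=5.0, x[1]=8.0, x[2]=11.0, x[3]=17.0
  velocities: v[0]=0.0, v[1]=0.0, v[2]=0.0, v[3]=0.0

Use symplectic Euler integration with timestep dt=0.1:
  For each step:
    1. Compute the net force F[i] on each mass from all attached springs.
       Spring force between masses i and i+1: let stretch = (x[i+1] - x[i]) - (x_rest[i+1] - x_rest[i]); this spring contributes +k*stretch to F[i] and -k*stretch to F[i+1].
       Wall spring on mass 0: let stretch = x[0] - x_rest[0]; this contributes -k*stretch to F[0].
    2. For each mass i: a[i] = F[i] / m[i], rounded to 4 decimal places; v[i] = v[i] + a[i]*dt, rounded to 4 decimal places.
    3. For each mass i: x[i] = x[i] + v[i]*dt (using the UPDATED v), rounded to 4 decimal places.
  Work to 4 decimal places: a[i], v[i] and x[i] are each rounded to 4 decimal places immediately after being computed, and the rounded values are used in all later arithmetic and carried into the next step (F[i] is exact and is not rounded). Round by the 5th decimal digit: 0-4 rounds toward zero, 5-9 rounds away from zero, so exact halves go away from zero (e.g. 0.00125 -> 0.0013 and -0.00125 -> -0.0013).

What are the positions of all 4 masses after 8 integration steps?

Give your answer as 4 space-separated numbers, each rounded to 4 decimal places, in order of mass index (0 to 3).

Step 0: x=[5.0000 8.0000 11.0000 17.0000] v=[0.0000 0.0000 0.0000 0.0000]
Step 1: x=[4.9600 8.0000 11.0600 16.9600] v=[-0.4000 0.0000 0.6000 -0.4000]
Step 2: x=[4.8816 8.0004 11.1768 16.8820] v=[-0.7840 0.0040 1.1680 -0.7800]
Step 3: x=[4.7679 8.0020 11.3442 16.7699] v=[-1.1366 0.0155 1.6738 -1.1210]
Step 4: x=[4.6236 8.0057 11.5533 16.6293] v=[-1.4434 0.0371 2.0905 -1.4061]
Step 5: x=[4.4544 8.0127 11.7929 16.4672] v=[-1.6917 0.0702 2.3962 -1.6213]
Step 6: x=[4.2673 8.0242 12.0504 16.2916] v=[-1.8709 0.1146 2.5750 -1.7562]
Step 7: x=[4.0700 8.0411 12.3122 16.1112] v=[-1.9730 0.1685 2.6180 -1.8044]
Step 8: x=[3.8707 8.0640 12.5646 15.9348] v=[-1.9928 0.2285 2.5236 -1.7642]

Answer: 3.8707 8.0640 12.5646 15.9348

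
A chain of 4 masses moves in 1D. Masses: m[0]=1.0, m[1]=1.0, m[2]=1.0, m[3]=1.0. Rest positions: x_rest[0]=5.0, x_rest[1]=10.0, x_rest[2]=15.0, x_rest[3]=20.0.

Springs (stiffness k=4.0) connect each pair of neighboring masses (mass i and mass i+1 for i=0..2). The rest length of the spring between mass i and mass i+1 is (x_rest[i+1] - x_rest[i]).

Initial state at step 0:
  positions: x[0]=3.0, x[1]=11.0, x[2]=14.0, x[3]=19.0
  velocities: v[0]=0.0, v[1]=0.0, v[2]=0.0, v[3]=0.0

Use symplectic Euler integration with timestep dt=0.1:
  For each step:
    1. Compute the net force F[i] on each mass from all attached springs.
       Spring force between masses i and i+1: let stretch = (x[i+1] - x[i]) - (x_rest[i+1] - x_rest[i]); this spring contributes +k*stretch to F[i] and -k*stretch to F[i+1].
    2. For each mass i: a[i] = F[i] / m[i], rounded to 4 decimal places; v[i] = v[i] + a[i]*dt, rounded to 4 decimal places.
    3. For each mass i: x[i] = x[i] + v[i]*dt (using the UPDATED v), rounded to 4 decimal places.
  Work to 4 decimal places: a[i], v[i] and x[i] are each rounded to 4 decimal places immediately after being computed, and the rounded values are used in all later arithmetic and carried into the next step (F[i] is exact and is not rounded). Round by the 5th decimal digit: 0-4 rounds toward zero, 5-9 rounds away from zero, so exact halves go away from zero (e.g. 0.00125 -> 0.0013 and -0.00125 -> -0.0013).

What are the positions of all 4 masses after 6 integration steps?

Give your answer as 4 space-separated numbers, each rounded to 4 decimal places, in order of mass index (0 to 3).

Answer: 4.7399 8.2443 14.8459 19.1699

Derivation:
Step 0: x=[3.0000 11.0000 14.0000 19.0000] v=[0.0000 0.0000 0.0000 0.0000]
Step 1: x=[3.1200 10.8000 14.0800 19.0000] v=[1.2000 -2.0000 0.8000 0.0000]
Step 2: x=[3.3472 10.4240 14.2256 19.0032] v=[2.2720 -3.7600 1.4560 0.0320]
Step 3: x=[3.6575 9.9170 14.4102 19.0153] v=[3.1027 -5.0701 1.8464 0.1210]
Step 4: x=[4.0182 9.3393 14.5993 19.0432] v=[3.6065 -5.7766 1.8912 0.2790]
Step 5: x=[4.3917 8.7592 14.7558 19.0933] v=[3.7349 -5.8010 1.5648 0.5014]
Step 6: x=[4.7399 8.2443 14.8459 19.1699] v=[3.4819 -5.1494 0.9012 0.7664]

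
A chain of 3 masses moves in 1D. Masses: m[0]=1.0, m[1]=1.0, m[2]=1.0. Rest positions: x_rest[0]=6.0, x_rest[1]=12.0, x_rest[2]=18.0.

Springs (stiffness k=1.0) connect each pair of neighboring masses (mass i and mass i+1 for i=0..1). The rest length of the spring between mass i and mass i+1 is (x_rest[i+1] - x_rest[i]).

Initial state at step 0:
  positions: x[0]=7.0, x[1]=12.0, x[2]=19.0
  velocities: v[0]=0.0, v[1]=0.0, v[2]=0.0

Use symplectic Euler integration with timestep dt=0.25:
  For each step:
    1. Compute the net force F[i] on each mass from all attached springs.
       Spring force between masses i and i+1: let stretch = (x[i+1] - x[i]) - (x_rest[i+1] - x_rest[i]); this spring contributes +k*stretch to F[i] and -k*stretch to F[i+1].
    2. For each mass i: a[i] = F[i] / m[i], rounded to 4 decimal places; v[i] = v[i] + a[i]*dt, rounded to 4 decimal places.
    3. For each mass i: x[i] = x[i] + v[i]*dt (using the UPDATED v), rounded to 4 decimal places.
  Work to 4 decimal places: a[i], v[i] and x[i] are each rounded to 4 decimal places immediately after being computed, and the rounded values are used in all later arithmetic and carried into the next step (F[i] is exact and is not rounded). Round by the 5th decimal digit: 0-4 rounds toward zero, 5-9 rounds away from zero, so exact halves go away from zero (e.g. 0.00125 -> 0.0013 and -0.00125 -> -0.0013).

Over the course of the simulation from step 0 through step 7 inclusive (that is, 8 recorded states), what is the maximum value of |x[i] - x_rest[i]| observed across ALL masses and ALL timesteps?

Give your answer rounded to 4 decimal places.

Step 0: x=[7.0000 12.0000 19.0000] v=[0.0000 0.0000 0.0000]
Step 1: x=[6.9375 12.1250 18.9375] v=[-0.2500 0.5000 -0.2500]
Step 2: x=[6.8242 12.3516 18.8242] v=[-0.4531 0.9063 -0.4531]
Step 3: x=[6.6814 12.6373 18.6814] v=[-0.5713 1.1426 -0.5713]
Step 4: x=[6.5358 12.9285 18.5358] v=[-0.5823 1.1647 -0.5823]
Step 5: x=[6.4148 13.1706 18.4148] v=[-0.4841 0.9684 -0.4841]
Step 6: x=[6.3410 13.3182 18.3410] v=[-0.2952 0.5905 -0.2952]
Step 7: x=[6.3283 13.3437 18.3283] v=[-0.0509 0.1019 -0.0509]
Max displacement = 1.3437

Answer: 1.3437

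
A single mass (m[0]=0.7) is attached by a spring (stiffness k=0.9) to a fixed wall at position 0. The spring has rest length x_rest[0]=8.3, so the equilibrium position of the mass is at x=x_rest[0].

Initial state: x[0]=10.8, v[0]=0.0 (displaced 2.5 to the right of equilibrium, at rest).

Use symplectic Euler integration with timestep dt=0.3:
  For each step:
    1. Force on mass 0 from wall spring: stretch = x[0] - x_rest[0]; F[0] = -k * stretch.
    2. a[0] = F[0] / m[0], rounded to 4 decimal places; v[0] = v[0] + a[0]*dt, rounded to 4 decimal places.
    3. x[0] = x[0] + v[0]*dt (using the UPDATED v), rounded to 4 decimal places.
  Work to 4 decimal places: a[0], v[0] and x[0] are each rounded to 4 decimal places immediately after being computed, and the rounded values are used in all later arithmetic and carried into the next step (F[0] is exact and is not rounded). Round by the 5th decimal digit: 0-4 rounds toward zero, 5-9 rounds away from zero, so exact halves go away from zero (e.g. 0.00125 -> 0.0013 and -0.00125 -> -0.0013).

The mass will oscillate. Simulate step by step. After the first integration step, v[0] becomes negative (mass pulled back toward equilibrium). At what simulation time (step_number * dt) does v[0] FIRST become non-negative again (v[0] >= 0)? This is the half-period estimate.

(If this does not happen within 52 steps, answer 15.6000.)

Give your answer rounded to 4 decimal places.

Answer: 3.0000

Derivation:
Step 0: x=[10.8000] v=[0.0000]
Step 1: x=[10.5107] v=[-0.9643]
Step 2: x=[9.9656] v=[-1.8170]
Step 3: x=[9.2278] v=[-2.4595]
Step 4: x=[8.3826] v=[-2.8174]
Step 5: x=[7.5278] v=[-2.8493]
Step 6: x=[6.7624] v=[-2.5515]
Step 7: x=[6.1749] v=[-1.9584]
Step 8: x=[5.8333] v=[-1.1387]
Step 9: x=[5.7771] v=[-0.1873]
Step 10: x=[6.0128] v=[0.7858]
First v>=0 after going negative at step 10, time=3.0000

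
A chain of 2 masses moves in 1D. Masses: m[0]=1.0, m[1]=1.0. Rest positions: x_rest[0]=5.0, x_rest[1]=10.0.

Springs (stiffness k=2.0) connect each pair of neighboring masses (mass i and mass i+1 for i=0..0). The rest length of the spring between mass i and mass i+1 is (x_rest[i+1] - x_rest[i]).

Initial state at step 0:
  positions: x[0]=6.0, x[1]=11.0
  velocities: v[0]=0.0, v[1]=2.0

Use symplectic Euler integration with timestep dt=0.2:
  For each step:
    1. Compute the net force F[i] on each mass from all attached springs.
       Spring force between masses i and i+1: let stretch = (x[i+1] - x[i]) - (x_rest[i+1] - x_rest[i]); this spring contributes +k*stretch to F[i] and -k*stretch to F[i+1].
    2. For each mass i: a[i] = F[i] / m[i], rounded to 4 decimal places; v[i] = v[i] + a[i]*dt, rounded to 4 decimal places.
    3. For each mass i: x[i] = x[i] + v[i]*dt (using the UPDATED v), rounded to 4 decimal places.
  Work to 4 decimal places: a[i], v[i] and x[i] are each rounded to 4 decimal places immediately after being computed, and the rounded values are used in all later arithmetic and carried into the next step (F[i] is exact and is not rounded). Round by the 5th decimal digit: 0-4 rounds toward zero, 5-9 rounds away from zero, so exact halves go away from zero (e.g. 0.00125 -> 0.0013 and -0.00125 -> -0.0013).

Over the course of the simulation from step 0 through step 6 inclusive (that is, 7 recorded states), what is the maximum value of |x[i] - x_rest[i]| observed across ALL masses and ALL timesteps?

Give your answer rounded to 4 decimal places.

Step 0: x=[6.0000 11.0000] v=[0.0000 2.0000]
Step 1: x=[6.0000 11.4000] v=[0.0000 2.0000]
Step 2: x=[6.0320 11.7680] v=[0.1600 1.8400]
Step 3: x=[6.1229 12.0771] v=[0.4544 1.5456]
Step 4: x=[6.2901 12.3099] v=[0.8361 1.1639]
Step 5: x=[6.5389 12.4611] v=[1.2440 0.7560]
Step 6: x=[6.8615 12.5385] v=[1.6129 0.3871]
Max displacement = 2.5385

Answer: 2.5385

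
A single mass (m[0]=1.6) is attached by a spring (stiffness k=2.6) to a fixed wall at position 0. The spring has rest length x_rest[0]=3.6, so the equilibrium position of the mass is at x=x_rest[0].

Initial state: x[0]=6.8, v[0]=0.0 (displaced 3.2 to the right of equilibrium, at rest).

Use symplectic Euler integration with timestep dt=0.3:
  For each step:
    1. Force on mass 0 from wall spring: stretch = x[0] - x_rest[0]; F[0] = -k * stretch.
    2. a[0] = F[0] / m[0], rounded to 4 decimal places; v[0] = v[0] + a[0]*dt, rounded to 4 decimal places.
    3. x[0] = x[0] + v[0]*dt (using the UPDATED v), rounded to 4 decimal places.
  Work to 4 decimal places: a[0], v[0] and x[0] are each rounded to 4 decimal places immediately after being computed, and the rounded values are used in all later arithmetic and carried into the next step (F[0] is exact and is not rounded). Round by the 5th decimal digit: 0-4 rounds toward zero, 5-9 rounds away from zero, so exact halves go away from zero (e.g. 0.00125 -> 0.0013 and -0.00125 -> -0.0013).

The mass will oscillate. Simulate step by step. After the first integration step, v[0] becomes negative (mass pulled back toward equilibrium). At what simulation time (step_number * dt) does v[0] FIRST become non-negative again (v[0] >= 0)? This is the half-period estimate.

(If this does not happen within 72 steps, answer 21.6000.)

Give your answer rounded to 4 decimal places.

Step 0: x=[6.8000] v=[0.0000]
Step 1: x=[6.3320] v=[-1.5600]
Step 2: x=[5.4644] v=[-2.8919]
Step 3: x=[4.3242] v=[-3.8008]
Step 4: x=[3.0781] v=[-4.1538]
Step 5: x=[1.9083] v=[-3.8994]
Step 6: x=[0.9859] v=[-3.0747]
Step 7: x=[0.4458] v=[-1.8003]
Step 8: x=[0.3670] v=[-0.2626]
Step 9: x=[0.7611] v=[1.3135]
First v>=0 after going negative at step 9, time=2.7000

Answer: 2.7000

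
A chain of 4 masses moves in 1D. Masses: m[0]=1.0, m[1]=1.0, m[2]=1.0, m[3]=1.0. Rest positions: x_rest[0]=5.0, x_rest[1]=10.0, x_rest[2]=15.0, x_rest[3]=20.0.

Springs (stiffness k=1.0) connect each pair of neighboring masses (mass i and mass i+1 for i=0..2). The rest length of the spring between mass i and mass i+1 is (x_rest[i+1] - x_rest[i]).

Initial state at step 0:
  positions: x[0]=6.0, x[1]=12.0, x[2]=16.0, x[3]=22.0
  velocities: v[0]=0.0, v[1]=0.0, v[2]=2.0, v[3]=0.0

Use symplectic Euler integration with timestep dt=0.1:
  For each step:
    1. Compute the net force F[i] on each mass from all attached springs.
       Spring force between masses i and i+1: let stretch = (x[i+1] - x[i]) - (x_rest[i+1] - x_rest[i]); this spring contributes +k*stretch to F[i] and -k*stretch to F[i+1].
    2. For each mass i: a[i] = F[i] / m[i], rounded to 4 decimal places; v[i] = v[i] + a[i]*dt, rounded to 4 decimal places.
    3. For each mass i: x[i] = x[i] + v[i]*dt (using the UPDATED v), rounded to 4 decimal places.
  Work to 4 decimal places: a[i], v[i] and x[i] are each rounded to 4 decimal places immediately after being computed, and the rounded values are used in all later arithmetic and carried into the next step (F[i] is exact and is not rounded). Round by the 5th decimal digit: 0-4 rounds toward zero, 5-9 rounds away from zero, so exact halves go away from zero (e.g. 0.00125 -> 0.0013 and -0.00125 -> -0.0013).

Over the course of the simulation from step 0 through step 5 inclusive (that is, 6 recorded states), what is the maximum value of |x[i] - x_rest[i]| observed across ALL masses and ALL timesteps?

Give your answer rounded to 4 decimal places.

Answer: 2.1986

Derivation:
Step 0: x=[6.0000 12.0000 16.0000 22.0000] v=[0.0000 0.0000 2.0000 0.0000]
Step 1: x=[6.0100 11.9800 16.2200 21.9900] v=[0.1000 -0.2000 2.2000 -0.1000]
Step 2: x=[6.0297 11.9427 16.4553 21.9723] v=[0.1970 -0.3730 2.3530 -0.1770]
Step 3: x=[6.0585 11.8914 16.7006 21.9494] v=[0.2883 -0.5130 2.4534 -0.2287]
Step 4: x=[6.0957 11.8299 16.9503 21.9240] v=[0.3716 -0.6154 2.4974 -0.2536]
Step 5: x=[6.1402 11.7622 17.1986 21.8989] v=[0.4450 -0.6768 2.4827 -0.2510]
Max displacement = 2.1986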